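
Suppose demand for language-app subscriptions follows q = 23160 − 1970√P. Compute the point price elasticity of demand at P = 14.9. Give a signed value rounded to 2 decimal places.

dq/dP = −1970/(2√P) = -255.178. At P = 14.9, q = 15555.7.
Ed = (dq/dP)·(P/q) = (-255.178) × (14.9/15555.7) = -0.2444…

-0.24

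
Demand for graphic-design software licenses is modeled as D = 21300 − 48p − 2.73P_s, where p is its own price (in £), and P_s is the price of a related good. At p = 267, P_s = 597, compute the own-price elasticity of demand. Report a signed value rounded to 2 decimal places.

-1.87

At the given values, D = 21300 − 48(267) − 2.73(597) = 6854.19.
∂D/∂p = −48.
E = (-48) × (267/6854.19) = -1.8698…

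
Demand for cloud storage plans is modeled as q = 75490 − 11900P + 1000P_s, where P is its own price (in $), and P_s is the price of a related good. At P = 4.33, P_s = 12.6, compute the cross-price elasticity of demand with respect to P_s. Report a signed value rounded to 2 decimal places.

0.34

At the given values, q = 75490 − 11900(4.33) + 1000(12.6) = 36563.
∂q/∂P_s = 1000.
E = (1000) × (12.6/36563) = 0.3446…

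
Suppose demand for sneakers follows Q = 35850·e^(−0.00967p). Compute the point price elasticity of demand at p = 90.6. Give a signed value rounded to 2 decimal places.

dQ/dp = −0.00967·Q = -144.354. At p = 90.6, Q = 14928.
Ed = (dQ/dp)·(p/Q) = (-144.354) × (90.6/14928) = -0.8761…

-0.88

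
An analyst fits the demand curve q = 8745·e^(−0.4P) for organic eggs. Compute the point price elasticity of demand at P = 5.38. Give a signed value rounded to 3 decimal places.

dq/dP = −0.4·q = -406.647. At P = 5.38, q = 1016.62.
Ed = (dq/dP)·(P/q) = (-406.647) × (5.38/1016.62) = -2.152

-2.152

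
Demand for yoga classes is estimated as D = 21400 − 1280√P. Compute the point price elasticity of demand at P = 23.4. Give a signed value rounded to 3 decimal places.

-0.204

dD/dP = −1280/(2√P) = -132.304. At P = 23.4, D = 15208.2.
Ed = (dD/dP)·(P/D) = (-132.304) × (23.4/15208.2) = -0.20356…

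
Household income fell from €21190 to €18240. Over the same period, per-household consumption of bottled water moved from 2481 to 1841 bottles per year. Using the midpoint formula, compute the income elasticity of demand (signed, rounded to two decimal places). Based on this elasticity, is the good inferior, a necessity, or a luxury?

%ΔQ = (1841 − 2481)/[( 2481 + 1841)/2] = -640/2161 = -0.296159…
%ΔIncome = (18240 − 21190)/[( 21190 + 18240)/2] = -2950/19715 = -0.149632…
E_income = (-640/2161) / (-2950/19715) = 1.9792…
E_income > 1 ⇒ normal good, luxury.

1.98; luxury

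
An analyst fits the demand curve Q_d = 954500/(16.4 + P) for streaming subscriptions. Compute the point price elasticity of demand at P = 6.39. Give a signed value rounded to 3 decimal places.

dQ_d/dP = −954500/(16.4 + P)² = -1837.75. At P = 6.39, Q_d = 41882.4.
Ed = (dQ_d/dP)·(P/Q_d) = (-1837.75) × (6.39/41882.4) = -0.28038…

-0.280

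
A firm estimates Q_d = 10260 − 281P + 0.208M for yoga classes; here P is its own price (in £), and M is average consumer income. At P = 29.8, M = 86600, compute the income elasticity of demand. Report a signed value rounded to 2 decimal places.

At the given values, Q_d = 10260 − 281(29.8) + 0.208(86600) = 19899.
∂Q_d/∂M = 0.208.
E = (0.208) × (86600/19899) = 0.9052…

0.91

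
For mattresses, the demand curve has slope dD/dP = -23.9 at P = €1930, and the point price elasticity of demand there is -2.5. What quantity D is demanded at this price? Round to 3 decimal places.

18450.800

Ed = (dD/dP)·(P/D) ⇒ D = (dD/dP)·P/Ed = (-23.9)·1930/(-2.5) = 18450.8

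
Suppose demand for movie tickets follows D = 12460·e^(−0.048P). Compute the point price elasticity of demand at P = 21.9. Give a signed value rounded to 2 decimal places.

-1.05

dD/dP = −0.048·D = -209.04. At P = 21.9, D = 4355.
Ed = (dD/dP)·(P/D) = (-209.04) × (21.9/4355) = -1.0512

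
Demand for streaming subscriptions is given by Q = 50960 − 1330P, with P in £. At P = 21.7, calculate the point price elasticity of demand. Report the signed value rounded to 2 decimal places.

-1.31

dQ/dP = −1330. At P = 21.7, Q = 50960 − 1330(21.7) = 22099.
Ed = (dQ/dP)·(P/Q) = −1330 × (21.7/22099) = -1.3059…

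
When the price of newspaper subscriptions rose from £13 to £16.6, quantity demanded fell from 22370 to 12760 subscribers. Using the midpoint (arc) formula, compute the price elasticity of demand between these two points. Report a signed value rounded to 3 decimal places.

-2.249

%ΔQ = (12760 − 22370) / [(22370 + 12760)/2] = -9610/17565 = -0.547110…
%ΔP = (16.6 − 13) / [(13 + 16.6)/2] = 3.6/14.8 = 0.243243…
Arc Ed = %ΔQ / %ΔP = (-9610/17565) / (3.6/14.8) = -2.24923…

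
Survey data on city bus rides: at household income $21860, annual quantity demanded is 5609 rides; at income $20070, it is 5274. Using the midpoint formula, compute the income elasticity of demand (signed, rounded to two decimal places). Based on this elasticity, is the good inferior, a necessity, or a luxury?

%ΔQ = (5274 − 5609)/[( 5609 + 5274)/2] = -335/5441.5 = -0.061563…
%ΔIncome = (20070 − 21860)/[( 21860 + 20070)/2] = -1790/20965 = -0.085380…
E_income = (-335/5441.5) / (-1790/20965) = 0.7210…
0 < E_income < 1 ⇒ normal good, necessity.

0.72; necessity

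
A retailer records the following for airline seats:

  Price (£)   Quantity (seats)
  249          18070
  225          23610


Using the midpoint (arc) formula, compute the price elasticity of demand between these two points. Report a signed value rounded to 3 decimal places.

-2.625

%ΔQ = (23610 − 18070) / [(18070 + 23610)/2] = 5540/20840 = 0.265834…
%ΔP = (225 − 249) / [(249 + 225)/2] = -24/237 = -0.101265…
Arc Ed = %ΔQ / %ΔP = (5540/20840) / (-24/237) = -2.62511…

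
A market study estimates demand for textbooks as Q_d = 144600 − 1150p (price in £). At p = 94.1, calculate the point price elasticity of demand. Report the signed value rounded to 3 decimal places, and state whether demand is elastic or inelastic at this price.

-2.974; elastic

dQ_d/dp = −1150. At p = 94.1, Q_d = 144600 − 1150(94.1) = 36385.
Ed = (dQ_d/dp)·(p/Q_d) = −1150 × (94.1/36385) = -2.97416…
|Ed| = 2.974 > 1, so demand is elastic.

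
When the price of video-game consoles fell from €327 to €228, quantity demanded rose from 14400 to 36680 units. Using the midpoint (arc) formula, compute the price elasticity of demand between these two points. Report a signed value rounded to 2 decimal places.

-2.45

%ΔQ = (36680 − 14400) / [(14400 + 36680)/2] = 22280/25540 = 0.872357…
%ΔP = (228 − 327) / [(327 + 228)/2] = -99/277.5 = -0.356756…
Arc Ed = %ΔQ / %ΔP = (22280/25540) / (-99/277.5) = -2.4452…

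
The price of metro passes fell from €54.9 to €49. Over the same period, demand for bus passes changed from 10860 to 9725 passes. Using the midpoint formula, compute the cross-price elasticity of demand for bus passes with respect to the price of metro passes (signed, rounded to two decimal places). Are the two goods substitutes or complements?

0.97; substitutes

%ΔQ_{bus passes} = (9725 − 10860)/avg = -1135/10292.5 = -0.110274…
%ΔP_{metro passes} = (49 − 54.9)/avg = -5.9/51.95 = -0.113570…
E_cross = (-1135/10292.5) / (-5.9/51.95) = 0.9709…
E_cross > 0 ⇒ the goods are substitutes.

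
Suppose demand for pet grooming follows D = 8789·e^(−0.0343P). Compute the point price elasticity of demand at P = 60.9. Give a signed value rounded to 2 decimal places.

-2.09

dD/dP = −0.0343·D = -37.3292. At P = 60.9, D = 1088.32.
Ed = (dD/dP)·(P/D) = (-37.3292) × (60.9/1088.32) = -2.0888…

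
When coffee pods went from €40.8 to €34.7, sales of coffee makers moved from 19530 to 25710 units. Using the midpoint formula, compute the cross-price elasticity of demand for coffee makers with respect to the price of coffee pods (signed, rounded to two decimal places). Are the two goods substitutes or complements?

-1.69; complements

%ΔQ_{coffee makers} = (25710 − 19530)/avg = 6180/22620 = 0.273209…
%ΔP_{coffee pods} = (34.7 − 40.8)/avg = -6.1/37.75 = -0.161589…
E_cross = (6180/22620) / (-6.1/37.75) = -1.6907…
E_cross < 0 ⇒ the goods are complements.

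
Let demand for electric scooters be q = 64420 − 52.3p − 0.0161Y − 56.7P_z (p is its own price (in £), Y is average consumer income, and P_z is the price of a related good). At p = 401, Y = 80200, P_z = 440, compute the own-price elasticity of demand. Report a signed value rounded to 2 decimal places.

At the given values, q = 64420 − 52.3(401) − 0.0161(80200) − 56.7(440) = 17208.48.
∂q/∂p = −52.3.
E = (-52.3) × (401/17208.48) = -1.2187…

-1.22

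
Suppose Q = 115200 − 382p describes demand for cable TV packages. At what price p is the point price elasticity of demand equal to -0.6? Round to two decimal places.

Ed = −382p/(115200 − 382p). Set this equal to -0.6:
382p = 0.6·(115200 − 382p) ⇒ 382p(1 + 0.6) = 0.6·115200
p = 0.6·115200 / (382·1.6) = 113.0890…

113.09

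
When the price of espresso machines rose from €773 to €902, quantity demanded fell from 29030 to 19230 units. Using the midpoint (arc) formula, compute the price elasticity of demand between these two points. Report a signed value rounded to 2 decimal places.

-2.64

%ΔQ = (19230 − 29030) / [(29030 + 19230)/2] = -9800/24130 = -0.406133…
%ΔP = (902 − 773) / [(773 + 902)/2] = 129/837.5 = 0.154029…
Arc Ed = %ΔQ / %ΔP = (-9800/24130) / (129/837.5) = -2.6367…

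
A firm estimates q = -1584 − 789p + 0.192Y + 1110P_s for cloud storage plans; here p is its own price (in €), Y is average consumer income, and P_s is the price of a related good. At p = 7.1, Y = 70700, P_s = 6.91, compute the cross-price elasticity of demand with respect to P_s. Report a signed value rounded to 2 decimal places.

At the given values, q = -1584 − 789(7.1) + 0.192(70700) + 1110(6.91) = 14058.6.
∂q/∂P_s = 1110.
E = (1110) × (6.91/14058.6) = 0.5455…

0.55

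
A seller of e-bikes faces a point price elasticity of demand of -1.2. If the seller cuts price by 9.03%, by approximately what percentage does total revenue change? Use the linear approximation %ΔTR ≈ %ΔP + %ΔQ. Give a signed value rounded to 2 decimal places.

%ΔQ ≈ Ed × %ΔP = (-1.2) × (-9.03%) = +10.8360%
%ΔTR ≈ %ΔP + %ΔQ = (-9.03%) + (+10.8360%) = +1.8060%

+1.81%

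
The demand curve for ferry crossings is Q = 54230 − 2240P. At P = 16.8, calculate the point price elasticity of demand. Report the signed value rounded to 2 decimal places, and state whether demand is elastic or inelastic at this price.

-2.27; elastic

dQ/dP = −2240. At P = 16.8, Q = 54230 − 2240(16.8) = 16598.
Ed = (dQ/dP)·(P/Q) = −2240 × (16.8/16598) = -2.2672…
|Ed| = 2.27 > 1, so demand is elastic.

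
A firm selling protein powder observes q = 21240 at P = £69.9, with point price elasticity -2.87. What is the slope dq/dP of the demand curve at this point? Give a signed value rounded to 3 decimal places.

Ed = (dq/dP)·(P/q) ⇒ dq/dP = Ed·q/P = (-2.87)·21240/69.9 = -872.08583…

-872.086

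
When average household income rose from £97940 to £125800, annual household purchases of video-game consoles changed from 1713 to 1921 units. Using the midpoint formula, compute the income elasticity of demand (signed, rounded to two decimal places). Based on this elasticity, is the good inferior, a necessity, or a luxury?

0.46; necessity

%ΔQ = (1921 − 1713)/[( 1713 + 1921)/2] = 208/1817 = 0.114474…
%ΔIncome = (125800 − 97940)/[( 97940 + 125800)/2] = 27860/111870 = 0.249039…
E_income = (208/1817) / (27860/111870) = 0.4596…
0 < E_income < 1 ⇒ normal good, necessity.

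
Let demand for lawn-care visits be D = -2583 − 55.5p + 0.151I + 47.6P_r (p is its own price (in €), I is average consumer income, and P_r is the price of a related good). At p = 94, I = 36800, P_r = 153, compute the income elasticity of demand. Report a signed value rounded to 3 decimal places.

1.103

At the given values, D = -2583 − 55.5(94) + 0.151(36800) + 47.6(153) = 5039.6.
∂D/∂I = 0.151.
E = (0.151) × (36800/5039.6) = 1.10262…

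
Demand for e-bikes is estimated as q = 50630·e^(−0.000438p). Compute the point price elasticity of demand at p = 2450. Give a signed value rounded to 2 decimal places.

dq/dp = −0.000438·q = -7.58299. At p = 2450, q = 17312.8.
Ed = (dq/dp)·(p/q) = (-7.58299) × (2450/17312.8) = -1.0731

-1.07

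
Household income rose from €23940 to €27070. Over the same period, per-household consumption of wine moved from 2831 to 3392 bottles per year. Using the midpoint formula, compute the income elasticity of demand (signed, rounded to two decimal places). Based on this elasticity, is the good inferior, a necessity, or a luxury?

%ΔQ = (3392 − 2831)/[( 2831 + 3392)/2] = 561/3111.5 = 0.180298…
%ΔIncome = (27070 − 23940)/[( 23940 + 27070)/2] = 3130/25505 = 0.122721…
E_income = (561/3111.5) / (3130/25505) = 1.4691…
E_income > 1 ⇒ normal good, luxury.

1.47; luxury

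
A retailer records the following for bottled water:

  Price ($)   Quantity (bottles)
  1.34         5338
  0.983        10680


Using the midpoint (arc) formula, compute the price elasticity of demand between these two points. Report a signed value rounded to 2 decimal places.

-2.17

%ΔQ = (10680 − 5338) / [(5338 + 10680)/2] = 5342/8009 = 0.666999…
%ΔP = (0.983 − 1.34) / [(1.34 + 0.983)/2] = -0.357/1.1615 = -0.307361…
Arc Ed = %ΔQ / %ΔP = (5342/8009) / (-0.357/1.1615) = -2.1700…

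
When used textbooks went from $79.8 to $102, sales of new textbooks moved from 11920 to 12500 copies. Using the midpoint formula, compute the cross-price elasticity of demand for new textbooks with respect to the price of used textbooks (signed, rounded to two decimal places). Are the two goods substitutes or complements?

0.19; substitutes

%ΔQ_{new textbooks} = (12500 − 11920)/avg = 580/12210 = 0.047502…
%ΔP_{used textbooks} = (102 − 79.8)/avg = 22.2/90.9 = 0.244224…
E_cross = (580/12210) / (22.2/90.9) = 0.1945…
E_cross > 0 ⇒ the goods are substitutes.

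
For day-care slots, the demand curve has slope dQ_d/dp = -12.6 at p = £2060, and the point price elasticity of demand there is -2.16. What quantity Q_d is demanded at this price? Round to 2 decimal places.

12016.67

Ed = (dQ_d/dp)·(p/Q_d) ⇒ Q_d = (dQ_d/dp)·p/Ed = (-12.6)·2060/(-2.16) = 12016.6666…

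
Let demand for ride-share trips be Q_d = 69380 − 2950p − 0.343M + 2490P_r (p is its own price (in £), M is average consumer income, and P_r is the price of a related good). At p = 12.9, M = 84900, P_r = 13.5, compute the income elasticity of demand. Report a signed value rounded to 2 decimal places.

-0.81

At the given values, Q_d = 69380 − 2950(12.9) − 0.343(84900) + 2490(13.5) = 35819.3.
∂Q_d/∂M = -0.343.
E = (-0.343) × (84900/35819.3) = -0.8129…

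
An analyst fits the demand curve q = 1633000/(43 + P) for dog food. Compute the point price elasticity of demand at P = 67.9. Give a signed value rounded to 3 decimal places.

-0.612

dq/dP = −1633000/(43 + P)² = -132.777. At P = 67.9, q = 14725.
Ed = (dq/dP)·(P/q) = (-132.777) × (67.9/14725) = -0.61226…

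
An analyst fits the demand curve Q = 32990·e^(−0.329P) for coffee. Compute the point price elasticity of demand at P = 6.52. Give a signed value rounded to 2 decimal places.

dQ/dP = −0.329·Q = -1270.52. At P = 6.52, Q = 3861.77.
Ed = (dQ/dP)·(P/Q) = (-1270.52) × (6.52/3861.77) = -2.1450…

-2.15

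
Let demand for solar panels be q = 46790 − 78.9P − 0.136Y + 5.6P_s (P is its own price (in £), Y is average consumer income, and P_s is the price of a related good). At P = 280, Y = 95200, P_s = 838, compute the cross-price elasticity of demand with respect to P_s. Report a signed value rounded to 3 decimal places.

0.285

At the given values, q = 46790 − 78.9(280) − 0.136(95200) + 5.6(838) = 16443.6.
∂q/∂P_s = 5.6.
E = (5.6) × (838/16443.6) = 0.28538…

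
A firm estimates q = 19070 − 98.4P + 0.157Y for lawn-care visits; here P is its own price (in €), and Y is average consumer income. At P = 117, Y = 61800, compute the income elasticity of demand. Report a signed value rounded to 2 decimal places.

0.56

At the given values, q = 19070 − 98.4(117) + 0.157(61800) = 17259.8.
∂q/∂Y = 0.157.
E = (0.157) × (61800/17259.8) = 0.5621…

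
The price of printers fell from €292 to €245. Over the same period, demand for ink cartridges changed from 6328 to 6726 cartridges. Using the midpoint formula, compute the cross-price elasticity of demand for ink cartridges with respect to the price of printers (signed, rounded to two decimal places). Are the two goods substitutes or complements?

%ΔQ_{ink cartridges} = (6726 − 6328)/avg = 398/6527 = 0.060977…
%ΔP_{printers} = (245 − 292)/avg = -47/268.5 = -0.175046…
E_cross = (398/6527) / (-47/268.5) = -0.3483…
E_cross < 0 ⇒ the goods are complements.

-0.35; complements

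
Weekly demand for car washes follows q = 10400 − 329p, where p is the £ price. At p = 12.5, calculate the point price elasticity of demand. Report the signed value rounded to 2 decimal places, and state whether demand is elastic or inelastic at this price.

dq/dp = −329. At p = 12.5, q = 10400 − 329(12.5) = 6287.5.
Ed = (dq/dp)·(p/q) = −329 × (12.5/6287.5) = -0.6540…
|Ed| = 0.65 < 1, so demand is inelastic.

-0.65; inelastic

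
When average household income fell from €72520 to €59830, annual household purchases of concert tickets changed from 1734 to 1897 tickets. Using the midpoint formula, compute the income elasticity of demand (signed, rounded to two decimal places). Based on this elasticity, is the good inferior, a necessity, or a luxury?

-0.47; inferior

%ΔQ = (1897 − 1734)/[( 1734 + 1897)/2] = 163/1815.5 = 0.089782…
%ΔIncome = (59830 − 72520)/[( 72520 + 59830)/2] = -12690/66175 = -0.191764…
E_income = (163/1815.5) / (-12690/66175) = -0.4681…
E_income < 0 ⇒ inferior good.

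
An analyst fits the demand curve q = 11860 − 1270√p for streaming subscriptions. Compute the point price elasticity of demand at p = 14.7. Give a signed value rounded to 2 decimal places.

-0.35

dq/dp = −1270/(2√p) = -165.621. At p = 14.7, q = 6990.75.
Ed = (dq/dp)·(p/q) = (-165.621) × (14.7/6990.75) = -0.3482…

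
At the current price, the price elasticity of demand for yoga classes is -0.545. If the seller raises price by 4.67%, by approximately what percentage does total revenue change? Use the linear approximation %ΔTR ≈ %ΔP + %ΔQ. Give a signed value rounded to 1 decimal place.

%ΔQ ≈ Ed × %ΔP = (-0.545) × (+4.67%) = -2.5452%
%ΔTR ≈ %ΔP + %ΔQ = (+4.67%) + (-2.5452%) = +2.1249%

+2.1%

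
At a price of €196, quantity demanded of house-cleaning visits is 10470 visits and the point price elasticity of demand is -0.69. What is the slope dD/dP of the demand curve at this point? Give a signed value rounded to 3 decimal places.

Ed = (dD/dP)·(P/D) ⇒ dD/dP = Ed·D/P = (-0.69)·10470/196 = -36.85867…

-36.859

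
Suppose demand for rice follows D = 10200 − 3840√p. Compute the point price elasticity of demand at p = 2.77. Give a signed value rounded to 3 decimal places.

-0.839

dD/dp = −3840/(2√p) = -1153.62. At p = 2.77, D = 3808.97.
Ed = (dD/dp)·(p/D) = (-1153.62) × (2.77/3808.97) = -0.83894…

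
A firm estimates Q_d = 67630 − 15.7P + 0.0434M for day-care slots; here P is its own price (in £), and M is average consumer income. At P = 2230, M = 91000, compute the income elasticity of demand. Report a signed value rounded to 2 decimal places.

0.11

At the given values, Q_d = 67630 − 15.7(2230) + 0.0434(91000) = 36568.4.
∂Q_d/∂M = 0.0434.
E = (0.0434) × (91000/36568.4) = 0.1080…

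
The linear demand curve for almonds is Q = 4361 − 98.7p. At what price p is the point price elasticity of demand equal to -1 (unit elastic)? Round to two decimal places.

22.09

Ed = −98.7p/(4361 − 98.7p). Set this equal to -1:
98.7p = 1·(4361 − 98.7p) ⇒ 98.7p(1 + 1) = 1·4361
p = 1·4361 / (98.7·2) = 22.0921…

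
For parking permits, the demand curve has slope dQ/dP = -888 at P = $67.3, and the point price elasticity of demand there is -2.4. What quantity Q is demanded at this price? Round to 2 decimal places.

Ed = (dQ/dP)·(P/Q) ⇒ Q = (dQ/dP)·P/Ed = (-888)·67.3/(-2.4) = 24901

24901.00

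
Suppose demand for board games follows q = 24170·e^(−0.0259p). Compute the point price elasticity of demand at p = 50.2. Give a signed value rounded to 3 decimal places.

dq/dp = −0.0259·q = -170.575. At p = 50.2, q = 6585.91.
Ed = (dq/dp)·(p/q) = (-170.575) × (50.2/6585.91) = -1.30018

-1.300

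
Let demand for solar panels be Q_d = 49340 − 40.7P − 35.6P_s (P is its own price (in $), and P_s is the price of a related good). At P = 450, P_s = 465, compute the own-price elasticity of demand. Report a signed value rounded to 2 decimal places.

At the given values, Q_d = 49340 − 40.7(450) − 35.6(465) = 14471.
∂Q_d/∂P = −40.7.
E = (-40.7) × (450/14471) = -1.2656…

-1.27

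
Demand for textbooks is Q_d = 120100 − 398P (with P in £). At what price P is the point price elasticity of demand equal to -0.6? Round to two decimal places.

113.16

Ed = −398P/(120100 − 398P). Set this equal to -0.6:
398P = 0.6·(120100 − 398P) ⇒ 398P(1 + 0.6) = 0.6·120100
P = 0.6·120100 / (398·1.6) = 113.1595…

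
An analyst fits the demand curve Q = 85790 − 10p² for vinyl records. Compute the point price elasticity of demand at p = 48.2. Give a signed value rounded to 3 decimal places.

dQ/dp = −2·10·p = -964. At p = 48.2, Q = 62557.6.
Ed = (dQ/dp)·(p/Q) = (-964) × (48.2/62557.6) = -0.74275…

-0.743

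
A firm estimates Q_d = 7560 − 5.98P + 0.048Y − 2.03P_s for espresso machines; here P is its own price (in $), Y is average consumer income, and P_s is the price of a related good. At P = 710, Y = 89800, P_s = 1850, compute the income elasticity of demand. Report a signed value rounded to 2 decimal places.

At the given values, Q_d = 7560 − 5.98(710) + 0.048(89800) − 2.03(1850) = 3869.1.
∂Q_d/∂Y = 0.048.
E = (0.048) × (89800/3869.1) = 1.1140…

1.11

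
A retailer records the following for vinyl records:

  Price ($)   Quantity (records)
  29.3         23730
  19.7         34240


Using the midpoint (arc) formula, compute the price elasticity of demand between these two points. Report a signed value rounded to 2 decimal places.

-0.93

%ΔQ = (34240 − 23730) / [(23730 + 34240)/2] = 10510/28985 = 0.362601…
%ΔP = (19.7 − 29.3) / [(29.3 + 19.7)/2] = -9.6/24.5 = -0.391836…
Arc Ed = %ΔQ / %ΔP = (10510/28985) / (-9.6/24.5) = -0.9253…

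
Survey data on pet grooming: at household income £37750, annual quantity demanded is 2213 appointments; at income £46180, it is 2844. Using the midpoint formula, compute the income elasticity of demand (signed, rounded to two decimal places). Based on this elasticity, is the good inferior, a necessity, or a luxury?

%ΔQ = (2844 − 2213)/[( 2213 + 2844)/2] = 631/2528.5 = 0.249555…
%ΔIncome = (46180 − 37750)/[( 37750 + 46180)/2] = 8430/41965 = 0.200881…
E_income = (631/2528.5) / (8430/41965) = 1.2422…
E_income > 1 ⇒ normal good, luxury.

1.24; luxury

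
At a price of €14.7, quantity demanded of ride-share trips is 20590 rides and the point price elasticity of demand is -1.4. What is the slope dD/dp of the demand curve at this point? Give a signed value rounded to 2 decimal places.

Ed = (dD/dp)·(p/D) ⇒ dD/dp = Ed·D/p = (-1.4)·20590/14.7 = -1960.9523…

-1960.95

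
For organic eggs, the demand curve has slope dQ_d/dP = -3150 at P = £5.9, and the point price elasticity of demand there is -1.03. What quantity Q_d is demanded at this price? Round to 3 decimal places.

18043.689

Ed = (dQ_d/dP)·(P/Q_d) ⇒ Q_d = (dQ_d/dP)·P/Ed = (-3150)·5.9/(-1.03) = 18043.68932…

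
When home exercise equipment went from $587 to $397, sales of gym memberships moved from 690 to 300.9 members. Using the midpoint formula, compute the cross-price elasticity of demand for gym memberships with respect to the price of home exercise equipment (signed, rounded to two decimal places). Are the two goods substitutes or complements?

2.03; substitutes

%ΔQ_{gym memberships} = (300.9 − 690)/avg = -389.1/495.45 = -0.785346…
%ΔP_{home exercise equipment} = (397 − 587)/avg = -190/492 = -0.386178…
E_cross = (-389.1/495.45) / (-190/492) = 2.0336…
E_cross > 0 ⇒ the goods are substitutes.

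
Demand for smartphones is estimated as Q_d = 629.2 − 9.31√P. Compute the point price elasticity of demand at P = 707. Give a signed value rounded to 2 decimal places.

dQ_d/dP = −9.31/(2√P) = -0.175069. At P = 707, Q_d = 381.652.
Ed = (dQ_d/dP)·(P/Q_d) = (-0.175069) × (707/381.652) = -0.3243…

-0.32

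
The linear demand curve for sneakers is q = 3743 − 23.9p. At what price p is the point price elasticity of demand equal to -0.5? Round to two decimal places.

52.20

Ed = −23.9p/(3743 − 23.9p). Set this equal to -0.5:
23.9p = 0.5·(3743 − 23.9p) ⇒ 23.9p(1 + 0.5) = 0.5·3743
p = 0.5·3743 / (23.9·1.5) = 52.2036…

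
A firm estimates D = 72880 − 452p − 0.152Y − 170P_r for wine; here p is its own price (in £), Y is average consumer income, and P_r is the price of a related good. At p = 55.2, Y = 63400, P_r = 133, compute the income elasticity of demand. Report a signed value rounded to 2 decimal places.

-0.61

At the given values, D = 72880 − 452(55.2) − 0.152(63400) − 170(133) = 15682.8.
∂D/∂Y = -0.152.
E = (-0.152) × (63400/15682.8) = -0.6144…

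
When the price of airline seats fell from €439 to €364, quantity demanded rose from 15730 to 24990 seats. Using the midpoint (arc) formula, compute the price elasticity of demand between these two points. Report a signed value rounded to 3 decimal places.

%ΔQ = (24990 − 15730) / [(15730 + 24990)/2] = 9260/20360 = 0.454813…
%ΔP = (364 − 439) / [(439 + 364)/2] = -75/401.5 = -0.186799…
Arc Ed = %ΔQ / %ΔP = (9260/20360) / (-75/401.5) = -2.43476…

-2.435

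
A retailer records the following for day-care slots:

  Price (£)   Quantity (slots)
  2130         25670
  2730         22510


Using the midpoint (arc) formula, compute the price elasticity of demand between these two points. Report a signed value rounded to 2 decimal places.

%ΔQ = (22510 − 25670) / [(25670 + 22510)/2] = -3160/24090 = -0.131174…
%ΔP = (2730 − 2130) / [(2130 + 2730)/2] = 600/2430 = 0.246913…
Arc Ed = %ΔQ / %ΔP = (-3160/24090) / (600/2430) = -0.5312…

-0.53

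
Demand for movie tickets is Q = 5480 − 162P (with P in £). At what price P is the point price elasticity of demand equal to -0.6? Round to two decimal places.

12.69

Ed = −162P/(5480 − 162P). Set this equal to -0.6:
162P = 0.6·(5480 − 162P) ⇒ 162P(1 + 0.6) = 0.6·5480
P = 0.6·5480 / (162·1.6) = 12.6851…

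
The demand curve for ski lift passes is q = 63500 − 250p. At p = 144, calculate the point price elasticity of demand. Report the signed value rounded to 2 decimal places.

dq/dp = −250. At p = 144, q = 63500 − 250(144) = 27500.
Ed = (dq/dp)·(p/q) = −250 × (144/27500) = -1.3090…

-1.31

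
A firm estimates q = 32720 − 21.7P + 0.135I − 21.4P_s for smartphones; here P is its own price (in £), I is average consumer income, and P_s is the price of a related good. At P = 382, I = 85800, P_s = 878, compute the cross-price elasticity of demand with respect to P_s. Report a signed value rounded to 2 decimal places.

-1.09

At the given values, q = 32720 − 21.7(382) + 0.135(85800) − 21.4(878) = 17224.4.
∂q/∂P_s = -21.4.
E = (-21.4) × (878/17224.4) = -1.0908…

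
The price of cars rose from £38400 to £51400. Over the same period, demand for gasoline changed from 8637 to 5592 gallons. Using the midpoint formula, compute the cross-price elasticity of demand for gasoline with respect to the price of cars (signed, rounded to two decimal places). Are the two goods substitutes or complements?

-1.48; complements

%ΔQ_{gasoline} = (5592 − 8637)/avg = -3045/7114.5 = -0.427999…
%ΔP_{cars} = (51400 − 38400)/avg = 13000/44900 = 0.289532…
E_cross = (-3045/7114.5) / (13000/44900) = -1.4782…
E_cross < 0 ⇒ the goods are complements.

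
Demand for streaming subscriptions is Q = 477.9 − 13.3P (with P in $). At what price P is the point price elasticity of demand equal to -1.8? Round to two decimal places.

Ed = −13.3P/(477.9 − 13.3P). Set this equal to -1.8:
13.3P = 1.8·(477.9 − 13.3P) ⇒ 13.3P(1 + 1.8) = 1.8·477.9
P = 1.8·477.9 / (13.3·2.8) = 23.0993…

23.10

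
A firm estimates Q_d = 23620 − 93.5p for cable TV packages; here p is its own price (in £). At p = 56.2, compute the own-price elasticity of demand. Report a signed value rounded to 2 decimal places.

At the given values, Q_d = 23620 − 93.5(56.2) = 18365.3.
∂Q_d/∂p = −93.5.
E = (-93.5) × (56.2/18365.3) = -0.2861…

-0.29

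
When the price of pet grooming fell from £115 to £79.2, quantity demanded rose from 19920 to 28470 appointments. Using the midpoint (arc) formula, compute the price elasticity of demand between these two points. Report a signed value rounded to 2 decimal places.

%ΔQ = (28470 − 19920) / [(19920 + 28470)/2] = 8550/24195 = 0.353378…
%ΔP = (79.2 − 115) / [(115 + 79.2)/2] = -35.8/97.1 = -0.368692…
Arc Ed = %ΔQ / %ΔP = (8550/24195) / (-35.8/97.1) = -0.9584…

-0.96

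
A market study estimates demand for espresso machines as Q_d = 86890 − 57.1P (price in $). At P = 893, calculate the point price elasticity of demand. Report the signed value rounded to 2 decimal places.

dQ_d/dP = −57.1. At P = 893, Q_d = 86890 − 57.1(893) = 35899.7.
Ed = (dQ_d/dP)·(P/Q_d) = −57.1 × (893/35899.7) = -1.4203…

-1.42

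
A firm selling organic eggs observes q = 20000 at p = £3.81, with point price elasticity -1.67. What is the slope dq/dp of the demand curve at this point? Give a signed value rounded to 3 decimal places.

-8766.404

Ed = (dq/dp)·(p/q) ⇒ dq/dp = Ed·q/p = (-1.67)·20000/3.81 = -8766.40419…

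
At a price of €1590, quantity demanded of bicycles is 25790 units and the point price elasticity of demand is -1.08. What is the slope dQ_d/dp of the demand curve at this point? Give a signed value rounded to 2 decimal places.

Ed = (dQ_d/dp)·(p/Q_d) ⇒ dQ_d/dp = Ed·Q_d/p = (-1.08)·25790/1590 = -17.5177…

-17.52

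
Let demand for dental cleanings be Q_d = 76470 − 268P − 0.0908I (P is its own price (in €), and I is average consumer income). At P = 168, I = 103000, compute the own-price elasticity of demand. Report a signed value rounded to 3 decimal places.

-2.038

At the given values, Q_d = 76470 − 268(168) − 0.0908(103000) = 22093.6.
∂Q_d/∂P = −268.
E = (-268) × (168/22093.6) = -2.03787…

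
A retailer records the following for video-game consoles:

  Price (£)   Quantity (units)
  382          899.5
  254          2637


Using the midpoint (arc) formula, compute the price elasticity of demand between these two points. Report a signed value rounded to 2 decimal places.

-2.44

%ΔQ = (2637 − 899.5) / [(899.5 + 2637)/2] = 1737.5/1768.25 = 0.982609…
%ΔP = (254 − 382) / [(382 + 254)/2] = -128/318 = -0.402515…
Arc Ed = %ΔQ / %ΔP = (1737.5/1768.25) / (-128/318) = -2.4411…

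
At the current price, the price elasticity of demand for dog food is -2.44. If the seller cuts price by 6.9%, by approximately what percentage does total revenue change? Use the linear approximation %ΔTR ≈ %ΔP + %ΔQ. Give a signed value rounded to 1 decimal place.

+9.9%

%ΔQ ≈ Ed × %ΔP = (-2.44) × (-6.9%) = +16.8360%
%ΔTR ≈ %ΔP + %ΔQ = (-6.9%) + (+16.8360%) = +9.9360%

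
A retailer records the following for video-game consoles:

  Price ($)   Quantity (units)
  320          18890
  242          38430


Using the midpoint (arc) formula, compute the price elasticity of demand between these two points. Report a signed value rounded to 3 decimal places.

-2.456

%ΔQ = (38430 − 18890) / [(18890 + 38430)/2] = 19540/28660 = 0.681786…
%ΔP = (242 − 320) / [(320 + 242)/2] = -78/281 = -0.277580…
Arc Ed = %ΔQ / %ΔP = (19540/28660) / (-78/281) = -2.45617…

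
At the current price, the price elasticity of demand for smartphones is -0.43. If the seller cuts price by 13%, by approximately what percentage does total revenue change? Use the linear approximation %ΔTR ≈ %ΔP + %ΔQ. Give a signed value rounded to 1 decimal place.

%ΔQ ≈ Ed × %ΔP = (-0.43) × (-13%) = +5.5900%
%ΔTR ≈ %ΔP + %ΔQ = (-13%) + (+5.5900%) = -7.4100%

-7.4%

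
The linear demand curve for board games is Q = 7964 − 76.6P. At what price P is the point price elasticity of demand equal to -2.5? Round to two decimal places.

74.26

Ed = −76.6P/(7964 − 76.6P). Set this equal to -2.5:
76.6P = 2.5·(7964 − 76.6P) ⇒ 76.6P(1 + 2.5) = 2.5·7964
P = 2.5·7964 / (76.6·3.5) = 74.2633…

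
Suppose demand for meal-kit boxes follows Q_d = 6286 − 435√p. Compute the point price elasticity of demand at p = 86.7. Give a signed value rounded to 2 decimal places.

-0.91

dQ_d/dp = −435/(2√p) = -23.3588. At p = 86.7, Q_d = 2235.59.
Ed = (dQ_d/dp)·(p/Q_d) = (-23.3588) × (86.7/2235.59) = -0.9058…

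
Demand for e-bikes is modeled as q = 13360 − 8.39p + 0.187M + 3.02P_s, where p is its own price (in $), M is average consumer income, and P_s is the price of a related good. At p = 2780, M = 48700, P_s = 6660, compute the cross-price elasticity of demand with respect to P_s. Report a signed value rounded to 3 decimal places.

1.045

At the given values, q = 13360 − 8.39(2780) + 0.187(48700) + 3.02(6660) = 19255.9.
∂q/∂P_s = 3.02.
E = (3.02) × (6660/19255.9) = 1.04452…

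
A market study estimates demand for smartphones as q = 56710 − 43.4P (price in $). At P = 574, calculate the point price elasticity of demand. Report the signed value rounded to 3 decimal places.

dq/dP = −43.4. At P = 574, q = 56710 − 43.4(574) = 31798.4.
Ed = (dq/dP)·(P/q) = −43.4 × (574/31798.4) = -0.78342…

-0.783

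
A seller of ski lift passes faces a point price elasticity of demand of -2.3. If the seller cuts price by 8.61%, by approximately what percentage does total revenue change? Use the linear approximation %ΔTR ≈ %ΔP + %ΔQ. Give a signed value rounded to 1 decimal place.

+11.2%

%ΔQ ≈ Ed × %ΔP = (-2.3) × (-8.61%) = +19.8030%
%ΔTR ≈ %ΔP + %ΔQ = (-8.61%) + (+19.8030%) = +11.1930%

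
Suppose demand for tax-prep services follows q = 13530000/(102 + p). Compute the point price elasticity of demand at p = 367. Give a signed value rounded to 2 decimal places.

dq/dp = −13530000/(102 + p)² = -61.5109. At p = 367, q = 28848.6.
Ed = (dq/dp)·(p/q) = (-61.5109) × (367/28848.6) = -0.7825…

-0.78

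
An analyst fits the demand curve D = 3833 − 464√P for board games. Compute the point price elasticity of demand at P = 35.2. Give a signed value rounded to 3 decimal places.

-1.274

dD/dP = −464/(2√P) = -39.1036. At P = 35.2, D = 1080.11.
Ed = (dD/dP)·(P/D) = (-39.1036) × (35.2/1080.11) = -1.27436…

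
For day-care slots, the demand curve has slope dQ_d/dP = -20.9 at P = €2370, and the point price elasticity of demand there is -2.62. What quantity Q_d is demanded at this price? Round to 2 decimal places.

18905.73

Ed = (dQ_d/dP)·(P/Q_d) ⇒ Q_d = (dQ_d/dP)·P/Ed = (-20.9)·2370/(-2.62) = 18905.7251…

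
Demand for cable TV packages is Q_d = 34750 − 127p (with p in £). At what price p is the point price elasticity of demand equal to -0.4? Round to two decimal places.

Ed = −127p/(34750 − 127p). Set this equal to -0.4:
127p = 0.4·(34750 − 127p) ⇒ 127p(1 + 0.4) = 0.4·34750
p = 0.4·34750 / (127·1.4) = 78.1777…

78.18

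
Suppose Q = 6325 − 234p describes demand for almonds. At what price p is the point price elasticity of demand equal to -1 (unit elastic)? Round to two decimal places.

Ed = −234p/(6325 − 234p). Set this equal to -1:
234p = 1·(6325 − 234p) ⇒ 234p(1 + 1) = 1·6325
p = 1·6325 / (234·2) = 13.5149…

13.51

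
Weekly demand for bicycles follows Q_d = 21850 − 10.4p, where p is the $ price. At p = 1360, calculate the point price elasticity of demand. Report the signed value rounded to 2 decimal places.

dQ_d/dp = −10.4. At p = 1360, Q_d = 21850 − 10.4(1360) = 7706.
Ed = (dQ_d/dp)·(p/Q_d) = −10.4 × (1360/7706) = -1.8354…

-1.84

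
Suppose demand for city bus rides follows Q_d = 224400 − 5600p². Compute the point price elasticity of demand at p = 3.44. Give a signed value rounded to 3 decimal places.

dQ_d/dp = −2·5600·p = -38528. At p = 3.44, Q_d = 158131.84.
Ed = (dQ_d/dp)·(p/Q_d) = (-38528) × (3.44/158131.84) = -0.83813…

-0.838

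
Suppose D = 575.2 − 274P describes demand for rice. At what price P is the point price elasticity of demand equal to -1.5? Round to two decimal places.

Ed = −274P/(575.2 − 274P). Set this equal to -1.5:
274P = 1.5·(575.2 − 274P) ⇒ 274P(1 + 1.5) = 1.5·575.2
P = 1.5·575.2 / (274·2.5) = 1.2595…

1.26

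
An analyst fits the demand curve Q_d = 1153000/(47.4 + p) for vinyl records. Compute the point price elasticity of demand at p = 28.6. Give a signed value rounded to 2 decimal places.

-0.38

dQ_d/dp = −1153000/(47.4 + p)² = -199.619. At p = 28.6, Q_d = 15171.1.
Ed = (dQ_d/dp)·(p/Q_d) = (-199.619) × (28.6/15171.1) = -0.3763…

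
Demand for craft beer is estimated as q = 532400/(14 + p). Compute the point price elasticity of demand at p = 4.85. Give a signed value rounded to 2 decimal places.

-0.26

dq/dp = −532400/(14 + p)² = -1498.36. At p = 4.85, q = 28244.
Ed = (dq/dp)·(p/q) = (-1498.36) × (4.85/28244) = -0.2572…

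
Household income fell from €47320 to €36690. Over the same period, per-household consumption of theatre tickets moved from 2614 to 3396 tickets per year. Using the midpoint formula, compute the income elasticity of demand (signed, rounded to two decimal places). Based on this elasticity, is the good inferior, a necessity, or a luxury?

-1.03; inferior

%ΔQ = (3396 − 2614)/[( 2614 + 3396)/2] = 782/3005 = 0.260232…
%ΔIncome = (36690 − 47320)/[( 47320 + 36690)/2] = -10630/42005 = -0.253065…
E_income = (782/3005) / (-10630/42005) = -1.0283…
E_income < 0 ⇒ inferior good.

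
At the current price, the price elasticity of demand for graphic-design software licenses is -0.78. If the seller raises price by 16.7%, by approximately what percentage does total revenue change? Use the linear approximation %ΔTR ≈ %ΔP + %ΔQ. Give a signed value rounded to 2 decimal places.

%ΔQ ≈ Ed × %ΔP = (-0.78) × (+16.7%) = -13.0260%
%ΔTR ≈ %ΔP + %ΔQ = (+16.7%) + (-13.0260%) = +3.6740%

+3.67%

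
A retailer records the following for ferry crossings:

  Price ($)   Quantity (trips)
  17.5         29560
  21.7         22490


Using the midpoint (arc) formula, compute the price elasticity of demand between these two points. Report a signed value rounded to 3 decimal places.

-1.268

%ΔQ = (22490 − 29560) / [(29560 + 22490)/2] = -7070/26025 = -0.271661…
%ΔP = (21.7 − 17.5) / [(17.5 + 21.7)/2] = 4.2/19.6 = 0.214285…
Arc Ed = %ΔQ / %ΔP = (-7070/26025) / (4.2/19.6) = -1.26775…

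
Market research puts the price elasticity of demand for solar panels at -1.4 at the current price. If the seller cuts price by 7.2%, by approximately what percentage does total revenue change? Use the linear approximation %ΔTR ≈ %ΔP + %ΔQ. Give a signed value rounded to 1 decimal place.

+2.9%

%ΔQ ≈ Ed × %ΔP = (-1.4) × (-7.2%) = +10.0800%
%ΔTR ≈ %ΔP + %ΔQ = (-7.2%) + (+10.0800%) = +2.8800%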